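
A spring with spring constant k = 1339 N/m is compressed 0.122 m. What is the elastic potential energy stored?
PE = ½kx² = ½(1339)(0.122)² = 9.965 J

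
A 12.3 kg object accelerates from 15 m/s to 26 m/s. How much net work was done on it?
W = ΔKE = ½m(v₂² − v₁²) = ½(12.3)(26² − 15²) = 2773.65 J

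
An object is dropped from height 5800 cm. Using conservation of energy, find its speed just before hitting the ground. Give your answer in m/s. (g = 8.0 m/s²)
Convert to SI: h = 58.0 m
mgh = ½mv² ⇒ v = √(2gh) = √(2·8.0·58.0) = 30.46 m/s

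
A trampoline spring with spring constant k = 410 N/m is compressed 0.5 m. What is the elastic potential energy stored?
PE = ½kx² = ½(410)(0.5)² = 51.25 J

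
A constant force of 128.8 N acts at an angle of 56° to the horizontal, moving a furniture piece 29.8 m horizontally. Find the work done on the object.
W = F·d·cosθ = (128.8)(29.8)cos(56°) = 2146 J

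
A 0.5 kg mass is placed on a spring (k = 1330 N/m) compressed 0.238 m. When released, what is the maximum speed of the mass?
½kx² = ½mv² ⇒ v = x√(k/m) = (0.238)√(1330/0.5) = 12.27 m/s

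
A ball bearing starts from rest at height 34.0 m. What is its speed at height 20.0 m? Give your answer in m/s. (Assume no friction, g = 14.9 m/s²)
mgh₁ = mgh₂ + ½mv² ⇒ v = √(2g(h₁−h₂)) = √(2·14.9·14.0) = 20.43 m/s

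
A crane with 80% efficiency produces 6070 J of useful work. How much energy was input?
W_in = W_out/η = 6070/0.8 = 7588 J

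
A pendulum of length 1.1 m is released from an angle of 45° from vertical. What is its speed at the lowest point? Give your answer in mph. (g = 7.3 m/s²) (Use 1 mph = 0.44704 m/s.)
h = L(1 − cosθ) = 1.1(1 − cos45°) = 0.322183 m
v = √(2gh) = √(2·7.3·0.322183) = 2.16884 m/s = 4.852 mph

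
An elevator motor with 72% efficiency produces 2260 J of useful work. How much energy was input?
W_in = W_out/η = 2260/0.72 = 3139 J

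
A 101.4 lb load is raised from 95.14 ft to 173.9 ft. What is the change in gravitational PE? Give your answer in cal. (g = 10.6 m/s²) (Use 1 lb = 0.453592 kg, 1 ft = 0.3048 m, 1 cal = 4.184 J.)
Convert to SI: m = 45.9942 kg, Δh = 24.006 m
ΔPE = mgΔh = (45.9942)(10.6)(24.006) = 11703.9 J = 2797 cal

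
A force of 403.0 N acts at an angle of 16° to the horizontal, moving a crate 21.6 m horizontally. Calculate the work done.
W = F·d·cosθ = (403.0)(21.6)cos(16°) = 8368 J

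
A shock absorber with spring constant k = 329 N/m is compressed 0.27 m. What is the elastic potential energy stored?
PE = ½kx² = ½(329)(0.27)² = 11.99 J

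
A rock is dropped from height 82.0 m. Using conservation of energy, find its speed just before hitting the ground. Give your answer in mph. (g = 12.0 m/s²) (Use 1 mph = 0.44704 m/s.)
mgh = ½mv² ⇒ v = √(2gh) = √(2·12.0·82.0) = 44.3621 m/s = 99.24 mph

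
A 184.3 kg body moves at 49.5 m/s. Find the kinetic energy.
KE = ½mv² = ½(184.3)(49.5)² = 225800 J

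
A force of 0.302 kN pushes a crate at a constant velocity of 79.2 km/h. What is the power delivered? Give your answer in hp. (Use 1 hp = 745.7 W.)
Convert to SI: F = 302.0 N, v = 22.0 m/s
P = Fv = (302.0)(22.0) = 6644.0 W = 8.91 hp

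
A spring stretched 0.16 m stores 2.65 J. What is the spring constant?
k = 2·PE/x² = 2·2.65/(0.16)² = 207.0 N/m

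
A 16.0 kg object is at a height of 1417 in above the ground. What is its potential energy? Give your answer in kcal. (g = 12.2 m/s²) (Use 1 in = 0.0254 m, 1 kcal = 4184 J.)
Convert to SI: m = 16.0 kg, h = 35.9918 m
PE = mgh = (16.0)(12.2)(35.9918) = 7025.6 J = 1.679 kcal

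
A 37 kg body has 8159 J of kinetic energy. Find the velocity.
v = √(2·KE/m) = √(2·8159/37) = 21.0 m/s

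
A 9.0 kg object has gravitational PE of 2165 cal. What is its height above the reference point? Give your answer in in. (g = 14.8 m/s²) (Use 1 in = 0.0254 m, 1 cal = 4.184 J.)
Convert to SI: m = 9.0 kg, PE = 9058.36 J
h = PE/(mg) = 9058.36/(9.0·14.8) = 68.0057 m = 2677 in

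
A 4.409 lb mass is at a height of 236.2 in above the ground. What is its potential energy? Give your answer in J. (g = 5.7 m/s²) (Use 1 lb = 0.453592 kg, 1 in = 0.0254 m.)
Convert to SI: m = 1.99989 kg, h = 5.99948 m
PE = mgh = (1.99989)(5.7)(5.99948) = 68.39 J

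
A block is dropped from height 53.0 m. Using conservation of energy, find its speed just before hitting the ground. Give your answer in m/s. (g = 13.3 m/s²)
mgh = ½mv² ⇒ v = √(2gh) = √(2·13.3·53.0) = 37.55 m/s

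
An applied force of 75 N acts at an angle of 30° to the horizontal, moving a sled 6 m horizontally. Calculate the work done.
W = F·d·cosθ = (75)(6)cos(30°) = 389.7 J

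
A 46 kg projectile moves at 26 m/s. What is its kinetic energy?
KE = ½mv² = ½(46)(26)² = 15548.0 J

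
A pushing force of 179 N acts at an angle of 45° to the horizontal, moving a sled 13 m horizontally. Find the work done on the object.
W = F·d·cosθ = (179)(13)cos(45°) = 1645 J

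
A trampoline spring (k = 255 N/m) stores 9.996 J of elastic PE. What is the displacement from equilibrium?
x = √(2·PE/k) = √(2·9.996/255) = 0.28 m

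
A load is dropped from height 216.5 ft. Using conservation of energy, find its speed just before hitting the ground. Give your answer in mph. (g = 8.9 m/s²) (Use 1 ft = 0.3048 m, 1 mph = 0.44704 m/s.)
Convert to SI: h = 65.9892 m
mgh = ½mv² ⇒ v = √(2gh) = √(2·8.9·65.9892) = 34.2726 m/s = 76.67 mph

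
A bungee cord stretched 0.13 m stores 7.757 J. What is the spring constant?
k = 2·PE/x² = 2·7.757/(0.13)² = 918.0 N/m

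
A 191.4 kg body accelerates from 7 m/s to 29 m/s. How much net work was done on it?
W = ΔKE = ½m(v₂² − v₁²) = ½(191.4)(29² − 7²) = 75794.4 J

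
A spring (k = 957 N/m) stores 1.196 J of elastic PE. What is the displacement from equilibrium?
x = √(2·PE/k) = √(2·1.196/957) = 0.04999 m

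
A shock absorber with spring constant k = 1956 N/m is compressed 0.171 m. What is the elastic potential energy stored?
PE = ½kx² = ½(1956)(0.171)² = 28.6 J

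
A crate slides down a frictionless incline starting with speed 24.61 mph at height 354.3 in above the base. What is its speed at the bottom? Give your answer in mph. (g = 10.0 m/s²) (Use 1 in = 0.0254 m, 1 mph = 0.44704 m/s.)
Convert to SI: v₀ = 11.0017 m/s, h = 8.99922 m
½mv₀² + mgh = ½mv² ⇒ v = √(v₀² + 2gh) = √(11.0017² + 2·10.0·8.99922) = 17.35 m/s = 38.81 mph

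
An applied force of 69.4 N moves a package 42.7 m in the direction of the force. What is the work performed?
W = F·d = (69.4)(42.7) = 2963 J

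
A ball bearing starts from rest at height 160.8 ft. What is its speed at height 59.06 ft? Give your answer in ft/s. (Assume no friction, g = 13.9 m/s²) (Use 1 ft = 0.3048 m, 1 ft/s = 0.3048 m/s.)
Convert to SI: h₁−h₂ = 31.0104 m
mgh₁ = mgh₂ + ½mv² ⇒ v = √(2g(h₁−h₂)) = √(2·13.9·31.0104) = 29.3613 m/s = 96.33 ft/s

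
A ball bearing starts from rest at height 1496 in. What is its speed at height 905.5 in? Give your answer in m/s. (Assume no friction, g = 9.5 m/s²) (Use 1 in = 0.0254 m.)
Convert to SI: h₁−h₂ = 14.9987 m
mgh₁ = mgh₂ + ½mv² ⇒ v = √(2g(h₁−h₂)) = √(2·9.5·14.9987) = 16.88 m/s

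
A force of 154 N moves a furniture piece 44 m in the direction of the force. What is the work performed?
W = F·d = (154)(44) = 6776 J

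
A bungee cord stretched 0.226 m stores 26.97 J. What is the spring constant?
k = 2·PE/x² = 2·26.97/(0.226)² = 1056 N/m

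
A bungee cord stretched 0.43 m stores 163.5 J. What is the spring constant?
k = 2·PE/x² = 2·163.5/(0.43)² = 1769 N/m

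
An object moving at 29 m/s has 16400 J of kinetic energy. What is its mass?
m = 2·KE/v² = 2·16400/(29)² = 39.0 kg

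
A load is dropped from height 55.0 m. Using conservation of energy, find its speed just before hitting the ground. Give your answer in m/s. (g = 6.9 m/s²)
mgh = ½mv² ⇒ v = √(2gh) = √(2·6.9·55.0) = 27.55 m/s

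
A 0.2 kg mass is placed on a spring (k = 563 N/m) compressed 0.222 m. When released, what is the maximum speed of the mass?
½kx² = ½mv² ⇒ v = x√(k/m) = (0.222)√(563/0.2) = 11.78 m/s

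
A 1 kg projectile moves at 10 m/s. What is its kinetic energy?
KE = ½mv² = ½(1)(10)² = 50.0 J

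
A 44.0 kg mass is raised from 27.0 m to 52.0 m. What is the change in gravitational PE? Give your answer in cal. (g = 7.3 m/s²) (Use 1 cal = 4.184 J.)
ΔPE = mgΔh = (44.0)(7.3)(25.0) = 8030.0 J = 1919 cal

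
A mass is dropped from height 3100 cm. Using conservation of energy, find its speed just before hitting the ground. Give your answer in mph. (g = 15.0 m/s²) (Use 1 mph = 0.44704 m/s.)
Convert to SI: h = 31.0 m
mgh = ½mv² ⇒ v = √(2gh) = √(2·15.0·31.0) = 30.4959 m/s = 68.22 mph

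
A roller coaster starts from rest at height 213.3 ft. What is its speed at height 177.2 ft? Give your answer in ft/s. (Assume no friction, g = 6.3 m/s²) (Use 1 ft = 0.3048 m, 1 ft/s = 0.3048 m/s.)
Convert to SI: h₁−h₂ = 11.0033 m
mgh₁ = mgh₂ + ½mv² ⇒ v = √(2g(h₁−h₂)) = √(2·6.3·11.0033) = 11.7746 m/s = 38.63 ft/s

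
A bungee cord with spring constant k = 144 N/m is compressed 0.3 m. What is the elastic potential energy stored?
PE = ½kx² = ½(144)(0.3)² = 6.48 J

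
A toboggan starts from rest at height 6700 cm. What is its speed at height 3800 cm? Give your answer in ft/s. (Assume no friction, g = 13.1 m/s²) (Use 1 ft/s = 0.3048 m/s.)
Convert to SI: h₁−h₂ = 29.0 m
mgh₁ = mgh₂ + ½mv² ⇒ v = √(2g(h₁−h₂)) = √(2·13.1·29.0) = 27.5645 m/s = 90.43 ft/s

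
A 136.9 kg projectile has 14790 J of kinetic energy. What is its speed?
v = √(2·KE/m) = √(2·14790/136.9) = 14.7 m/s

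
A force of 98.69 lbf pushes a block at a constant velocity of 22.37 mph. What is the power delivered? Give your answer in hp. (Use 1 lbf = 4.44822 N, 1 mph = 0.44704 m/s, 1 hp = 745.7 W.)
Convert to SI: F = 438.995 N, v = 10.0003 m/s
P = Fv = (438.995)(10.0003) = 4390.07 W = 5.887 hp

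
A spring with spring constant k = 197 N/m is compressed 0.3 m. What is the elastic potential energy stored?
PE = ½kx² = ½(197)(0.3)² = 8.865 J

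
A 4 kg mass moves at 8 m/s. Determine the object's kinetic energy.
KE = ½mv² = ½(4)(8)² = 128.0 J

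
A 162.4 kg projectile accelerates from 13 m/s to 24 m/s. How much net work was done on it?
W = ΔKE = ½m(v₂² − v₁²) = ½(162.4)(24² − 13²) = 33048.4 J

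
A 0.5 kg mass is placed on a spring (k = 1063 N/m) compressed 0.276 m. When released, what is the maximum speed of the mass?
½kx² = ½mv² ⇒ v = x√(k/m) = (0.276)√(1063/0.5) = 12.73 m/s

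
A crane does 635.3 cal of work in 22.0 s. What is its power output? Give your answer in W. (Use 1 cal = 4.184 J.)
Convert to SI: W = 2658.1 J, t = 22.0 s
P = W/t = 2658.1/22.0 = 120.8 W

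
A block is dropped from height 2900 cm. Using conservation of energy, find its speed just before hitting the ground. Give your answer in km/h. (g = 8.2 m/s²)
Convert to SI: h = 29.0 m
mgh = ½mv² ⇒ v = √(2gh) = √(2·8.2·29.0) = 21.8083 m/s = 78.51 km/h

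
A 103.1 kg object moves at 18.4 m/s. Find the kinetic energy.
KE = ½mv² = ½(103.1)(18.4)² = 17450 J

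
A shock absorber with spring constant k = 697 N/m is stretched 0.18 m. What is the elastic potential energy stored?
PE = ½kx² = ½(697)(0.18)² = 11.29 J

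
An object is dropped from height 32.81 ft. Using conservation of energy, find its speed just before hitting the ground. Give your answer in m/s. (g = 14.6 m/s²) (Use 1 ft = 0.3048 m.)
Convert to SI: h = 10.0005 m
mgh = ½mv² ⇒ v = √(2gh) = √(2·14.6·10.0005) = 17.09 m/s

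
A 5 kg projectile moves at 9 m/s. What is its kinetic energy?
KE = ½mv² = ½(5)(9)² = 202.5 J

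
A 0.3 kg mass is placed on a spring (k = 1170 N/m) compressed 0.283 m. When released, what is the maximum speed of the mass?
½kx² = ½mv² ⇒ v = x√(k/m) = (0.283)√(1170/0.3) = 17.67 m/s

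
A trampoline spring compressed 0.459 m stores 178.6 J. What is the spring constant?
k = 2·PE/x² = 2·178.6/(0.459)² = 1695 N/m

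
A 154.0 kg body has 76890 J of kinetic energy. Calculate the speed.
v = √(2·KE/m) = √(2·76890/154.0) = 31.6 m/s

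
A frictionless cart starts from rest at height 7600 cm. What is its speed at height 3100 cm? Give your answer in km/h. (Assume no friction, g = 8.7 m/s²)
Convert to SI: h₁−h₂ = 45.0 m
mgh₁ = mgh₂ + ½mv² ⇒ v = √(2g(h₁−h₂)) = √(2·8.7·45.0) = 27.9821 m/s = 100.7 km/h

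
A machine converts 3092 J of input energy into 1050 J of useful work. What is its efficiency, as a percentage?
η = W_out/W_in = 1050/3092 = 33.96%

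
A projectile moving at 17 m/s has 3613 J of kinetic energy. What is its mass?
m = 2·KE/v² = 2·3613/(17)² = 25.0 kg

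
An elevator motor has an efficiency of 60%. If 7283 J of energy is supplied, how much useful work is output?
W_out = η·W_in = 0.6·7283 = 4369.8 J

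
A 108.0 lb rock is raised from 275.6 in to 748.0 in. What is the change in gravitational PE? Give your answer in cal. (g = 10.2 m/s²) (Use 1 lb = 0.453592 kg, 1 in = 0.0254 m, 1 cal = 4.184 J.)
Convert to SI: m = 48.9879 kg, Δh = 11.999 m
ΔPE = mgΔh = (48.9879)(10.2)(11.999) = 5995.6 J = 1433 cal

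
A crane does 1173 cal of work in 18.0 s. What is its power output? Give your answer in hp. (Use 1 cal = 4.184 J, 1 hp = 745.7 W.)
Convert to SI: W = 4907.83 J, t = 18.0 s
P = W/t = 4907.83/18.0 = 272.657 W = 0.3656 hp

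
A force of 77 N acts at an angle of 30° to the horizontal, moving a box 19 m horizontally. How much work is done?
W = F·d·cosθ = (77)(19)cos(30°) = 1267 J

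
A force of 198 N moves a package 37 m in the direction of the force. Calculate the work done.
W = F·d = (198)(37) = 7326 J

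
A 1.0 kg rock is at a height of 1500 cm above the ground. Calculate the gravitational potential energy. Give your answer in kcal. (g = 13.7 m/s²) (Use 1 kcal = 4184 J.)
Convert to SI: m = 1.0 kg, h = 15.0 m
PE = mgh = (1.0)(13.7)(15.0) = 205.5 J = 0.04912 kcal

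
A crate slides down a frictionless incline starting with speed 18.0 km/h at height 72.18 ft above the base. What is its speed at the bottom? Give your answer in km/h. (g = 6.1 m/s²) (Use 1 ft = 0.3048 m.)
Convert to SI: v₀ = 5.0 m/s, h = 22.0005 m
½mv₀² + mgh = ½mv² ⇒ v = √(v₀² + 2gh) = √(5.0² + 2·6.1·22.0005) = 17.1291 m/s = 61.66 km/h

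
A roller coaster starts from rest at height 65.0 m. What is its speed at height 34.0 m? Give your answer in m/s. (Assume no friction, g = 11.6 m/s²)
mgh₁ = mgh₂ + ½mv² ⇒ v = √(2g(h₁−h₂)) = √(2·11.6·31.0) = 26.82 m/s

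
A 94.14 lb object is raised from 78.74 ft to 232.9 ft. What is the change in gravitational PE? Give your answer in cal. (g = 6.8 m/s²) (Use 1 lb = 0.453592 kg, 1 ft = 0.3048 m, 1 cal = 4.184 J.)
Convert to SI: m = 42.7012 kg, Δh = 46.988 m
ΔPE = mgΔh = (42.7012)(6.8)(46.988) = 13643.8 J = 3261 cal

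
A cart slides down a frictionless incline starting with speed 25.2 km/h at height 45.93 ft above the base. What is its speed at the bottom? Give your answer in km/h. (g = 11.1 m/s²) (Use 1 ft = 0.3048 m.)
Convert to SI: v₀ = 7.0 m/s, h = 13.9995 m
½mv₀² + mgh = ½mv² ⇒ v = √(v₀² + 2gh) = √(7.0² + 2·11.1·13.9995) = 18.9681 m/s = 68.29 km/h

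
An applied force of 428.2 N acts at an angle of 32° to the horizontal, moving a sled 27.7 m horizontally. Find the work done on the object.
W = F·d·cosθ = (428.2)(27.7)cos(32°) = 10060 J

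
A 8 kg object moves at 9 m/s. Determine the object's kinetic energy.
KE = ½mv² = ½(8)(9)² = 324.0 J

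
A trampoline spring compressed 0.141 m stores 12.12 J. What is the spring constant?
k = 2·PE/x² = 2·12.12/(0.141)² = 1219 N/m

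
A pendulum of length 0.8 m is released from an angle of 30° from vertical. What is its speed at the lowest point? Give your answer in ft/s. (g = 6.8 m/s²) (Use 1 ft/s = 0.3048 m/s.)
h = L(1 − cosθ) = 0.8(1 − cos30°) = 0.10718 m
v = √(2gh) = √(2·6.8·0.10718) = 1.20733 m/s = 3.961 ft/s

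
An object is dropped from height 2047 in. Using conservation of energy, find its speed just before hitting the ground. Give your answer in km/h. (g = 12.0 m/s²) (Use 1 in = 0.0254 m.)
Convert to SI: h = 51.9938 m
mgh = ½mv² ⇒ v = √(2gh) = √(2·12.0·51.9938) = 35.3249 m/s = 127.2 km/h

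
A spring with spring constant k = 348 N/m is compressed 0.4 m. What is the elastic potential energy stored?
PE = ½kx² = ½(348)(0.4)² = 27.84 J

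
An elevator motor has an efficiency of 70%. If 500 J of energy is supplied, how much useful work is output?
W_out = η·W_in = 0.7·500 = 350.0 J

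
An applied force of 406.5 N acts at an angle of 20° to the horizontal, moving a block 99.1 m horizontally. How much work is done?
W = F·d·cosθ = (406.5)(99.1)cos(20°) = 37850 J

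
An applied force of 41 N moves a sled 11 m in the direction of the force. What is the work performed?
W = F·d = (41)(11) = 451.0 J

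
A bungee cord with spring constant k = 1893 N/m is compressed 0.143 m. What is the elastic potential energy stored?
PE = ½kx² = ½(1893)(0.143)² = 19.35 J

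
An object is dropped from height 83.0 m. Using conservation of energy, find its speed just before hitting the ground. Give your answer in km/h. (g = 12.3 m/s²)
mgh = ½mv² ⇒ v = √(2gh) = √(2·12.3·83.0) = 45.1863 m/s = 162.7 km/h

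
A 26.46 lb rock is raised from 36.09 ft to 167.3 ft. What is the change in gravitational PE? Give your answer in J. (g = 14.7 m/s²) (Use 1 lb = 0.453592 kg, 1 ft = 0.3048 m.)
Convert to SI: m = 12.002 kg, Δh = 39.9928 m
ΔPE = mgΔh = (12.002)(14.7)(39.9928) = 7056 J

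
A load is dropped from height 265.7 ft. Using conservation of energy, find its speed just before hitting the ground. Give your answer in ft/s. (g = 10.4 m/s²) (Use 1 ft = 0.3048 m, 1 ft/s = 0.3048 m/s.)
Convert to SI: h = 80.9854 m
mgh = ½mv² ⇒ v = √(2gh) = √(2·10.4·80.9854) = 41.0426 m/s = 134.7 ft/s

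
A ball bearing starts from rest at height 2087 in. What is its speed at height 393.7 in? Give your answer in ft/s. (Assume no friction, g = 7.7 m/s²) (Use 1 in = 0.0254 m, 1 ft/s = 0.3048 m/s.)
Convert to SI: h₁−h₂ = 43.0098 m
mgh₁ = mgh₂ + ½mv² ⇒ v = √(2g(h₁−h₂)) = √(2·7.7·43.0098) = 25.7362 m/s = 84.44 ft/s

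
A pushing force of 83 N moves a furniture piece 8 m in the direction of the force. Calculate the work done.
W = F·d = (83)(8) = 664.0 J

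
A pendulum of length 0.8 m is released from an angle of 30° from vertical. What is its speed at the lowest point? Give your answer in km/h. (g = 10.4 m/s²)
h = L(1 − cosθ) = 0.8(1 − cos30°) = 0.10718 m
v = √(2gh) = √(2·10.4·0.10718) = 1.4931 m/s = 5.375 km/h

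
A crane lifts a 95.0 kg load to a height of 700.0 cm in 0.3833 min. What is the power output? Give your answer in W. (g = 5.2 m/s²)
Convert to SI: m = 95.0 kg, h = 7.0 m, t = 22.998 s
P = mgh/t = (95.0)(5.2)(7.0)/22.998 = 150.4 W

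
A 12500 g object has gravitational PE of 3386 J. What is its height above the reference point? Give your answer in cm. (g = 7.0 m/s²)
Convert to SI: m = 12.5 kg, PE = 3386.0 J
h = PE/(mg) = 3386.0/(12.5·7.0) = 38.6971 m = 3870 cm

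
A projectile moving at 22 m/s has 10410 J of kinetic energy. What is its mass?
m = 2·KE/v² = 2·10410/(22)² = 43.02 kg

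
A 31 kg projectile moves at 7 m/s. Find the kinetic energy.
KE = ½mv² = ½(31)(7)² = 759.5 J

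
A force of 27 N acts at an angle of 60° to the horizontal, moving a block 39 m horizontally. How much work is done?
W = F·d·cosθ = (27)(39)cos(60°) = 526.5 J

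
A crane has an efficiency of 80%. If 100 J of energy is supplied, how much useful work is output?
W_out = η·W_in = 0.8·100 = 80.0 J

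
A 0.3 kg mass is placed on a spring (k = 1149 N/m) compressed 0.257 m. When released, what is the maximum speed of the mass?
½kx² = ½mv² ⇒ v = x√(k/m) = (0.257)√(1149/0.3) = 15.9 m/s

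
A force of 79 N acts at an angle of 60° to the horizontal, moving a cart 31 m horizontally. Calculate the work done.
W = F·d·cosθ = (79)(31)cos(60°) = 1225 J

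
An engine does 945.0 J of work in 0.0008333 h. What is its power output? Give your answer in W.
Convert to SI: W = 945.0 J, t = 2.99988 s
P = W/t = 945.0/2.99988 = 315.0 W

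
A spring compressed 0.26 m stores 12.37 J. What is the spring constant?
k = 2·PE/x² = 2·12.37/(0.26)² = 366.0 N/m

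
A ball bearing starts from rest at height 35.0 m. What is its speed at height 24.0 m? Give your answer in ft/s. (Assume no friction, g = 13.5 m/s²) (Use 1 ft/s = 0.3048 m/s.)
mgh₁ = mgh₂ + ½mv² ⇒ v = √(2g(h₁−h₂)) = √(2·13.5·11.0) = 17.2337 m/s = 56.54 ft/s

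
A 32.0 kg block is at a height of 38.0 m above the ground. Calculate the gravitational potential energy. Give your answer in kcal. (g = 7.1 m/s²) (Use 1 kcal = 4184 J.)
PE = mgh = (32.0)(7.1)(38.0) = 8633.6 J = 2.063 kcal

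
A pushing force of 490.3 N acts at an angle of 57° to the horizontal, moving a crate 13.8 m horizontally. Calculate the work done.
W = F·d·cosθ = (490.3)(13.8)cos(57°) = 3685 J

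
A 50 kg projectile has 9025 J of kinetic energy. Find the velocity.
v = √(2·KE/m) = √(2·9025/50) = 19.0 m/s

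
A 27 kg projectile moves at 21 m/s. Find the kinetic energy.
KE = ½mv² = ½(27)(21)² = 5953.5 J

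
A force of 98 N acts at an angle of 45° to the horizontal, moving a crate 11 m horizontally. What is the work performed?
W = F·d·cosθ = (98)(11)cos(45°) = 762.3 J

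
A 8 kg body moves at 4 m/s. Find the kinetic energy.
KE = ½mv² = ½(8)(4)² = 64.0 J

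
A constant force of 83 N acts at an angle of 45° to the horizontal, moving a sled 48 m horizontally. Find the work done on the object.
W = F·d·cosθ = (83)(48)cos(45°) = 2817 J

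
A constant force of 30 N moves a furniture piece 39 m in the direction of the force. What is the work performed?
W = F·d = (30)(39) = 1170 J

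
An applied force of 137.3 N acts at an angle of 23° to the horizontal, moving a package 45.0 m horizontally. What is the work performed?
W = F·d·cosθ = (137.3)(45.0)cos(23°) = 5687 J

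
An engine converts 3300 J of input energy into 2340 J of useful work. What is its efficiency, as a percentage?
η = W_out/W_in = 2340/3300 = 70.91%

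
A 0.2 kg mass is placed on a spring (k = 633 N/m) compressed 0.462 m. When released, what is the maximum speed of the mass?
½kx² = ½mv² ⇒ v = x√(k/m) = (0.462)√(633/0.2) = 25.99 m/s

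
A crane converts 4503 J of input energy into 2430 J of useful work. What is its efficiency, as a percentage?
η = W_out/W_in = 2430/4503 = 53.96%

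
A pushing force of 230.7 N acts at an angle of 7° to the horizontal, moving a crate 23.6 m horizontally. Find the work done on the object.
W = F·d·cosθ = (230.7)(23.6)cos(7°) = 5404 J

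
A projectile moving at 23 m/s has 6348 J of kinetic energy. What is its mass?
m = 2·KE/v² = 2·6348/(23)² = 24.0 kg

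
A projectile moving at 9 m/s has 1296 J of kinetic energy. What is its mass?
m = 2·KE/v² = 2·1296/(9)² = 32.0 kg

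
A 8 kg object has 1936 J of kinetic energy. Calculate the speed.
v = √(2·KE/m) = √(2·1936/8) = 22.0 m/s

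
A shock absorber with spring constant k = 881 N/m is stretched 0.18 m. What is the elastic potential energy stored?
PE = ½kx² = ½(881)(0.18)² = 14.27 J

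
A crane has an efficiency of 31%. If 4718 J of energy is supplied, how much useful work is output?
W_out = η·W_in = 0.31·4718 = 1462.58 J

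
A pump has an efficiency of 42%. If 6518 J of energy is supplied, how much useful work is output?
W_out = η·W_in = 0.42·6518 = 2737.56 J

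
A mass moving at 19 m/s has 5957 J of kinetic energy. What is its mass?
m = 2·KE/v² = 2·5957/(19)² = 33.0 kg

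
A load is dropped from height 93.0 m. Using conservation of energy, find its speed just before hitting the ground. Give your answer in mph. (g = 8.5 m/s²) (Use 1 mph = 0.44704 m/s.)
mgh = ½mv² ⇒ v = √(2gh) = √(2·8.5·93.0) = 39.7618 m/s = 88.94 mph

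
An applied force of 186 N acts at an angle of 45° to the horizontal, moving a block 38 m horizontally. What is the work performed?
W = F·d·cosθ = (186)(38)cos(45°) = 4998 J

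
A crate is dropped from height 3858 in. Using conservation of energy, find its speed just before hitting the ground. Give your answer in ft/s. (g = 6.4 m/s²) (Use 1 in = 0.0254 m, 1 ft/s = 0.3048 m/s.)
Convert to SI: h = 97.9932 m
mgh = ½mv² ⇒ v = √(2gh) = √(2·6.4·97.9932) = 35.4163 m/s = 116.2 ft/s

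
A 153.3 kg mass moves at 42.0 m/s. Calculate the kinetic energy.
KE = ½mv² = ½(153.3)(42.0)² = 135200 J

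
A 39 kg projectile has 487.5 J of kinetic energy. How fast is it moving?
v = √(2·KE/m) = √(2·487.5/39) = 5.0 m/s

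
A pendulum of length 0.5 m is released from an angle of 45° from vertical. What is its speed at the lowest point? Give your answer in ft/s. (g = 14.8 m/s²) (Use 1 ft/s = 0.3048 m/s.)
h = L(1 − cosθ) = 0.5(1 − cos45°) = 0.146447 m
v = √(2gh) = √(2·14.8·0.146447) = 2.08202 m/s = 6.831 ft/s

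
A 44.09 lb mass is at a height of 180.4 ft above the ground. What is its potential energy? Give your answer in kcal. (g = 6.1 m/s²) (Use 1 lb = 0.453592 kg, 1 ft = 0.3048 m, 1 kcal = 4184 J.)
Convert to SI: m = 19.9989 kg, h = 54.9859 m
PE = mgh = (19.9989)(6.1)(54.9859) = 6707.9 J = 1.603 kcal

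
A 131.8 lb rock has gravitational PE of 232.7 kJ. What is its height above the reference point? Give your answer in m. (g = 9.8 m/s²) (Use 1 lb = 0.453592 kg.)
Convert to SI: m = 59.7834 kg, PE = 232700 J
h = PE/(mg) = 232700/(59.7834·9.8) = 397.2 m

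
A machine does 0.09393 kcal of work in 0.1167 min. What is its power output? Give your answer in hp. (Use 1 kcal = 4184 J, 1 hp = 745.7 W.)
Convert to SI: W = 393.003 J, t = 7.002 s
P = W/t = 393.003/7.002 = 56.1273 W = 0.07527 hp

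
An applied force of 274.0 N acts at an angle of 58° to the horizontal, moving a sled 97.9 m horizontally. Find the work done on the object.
W = F·d·cosθ = (274.0)(97.9)cos(58°) = 14210 J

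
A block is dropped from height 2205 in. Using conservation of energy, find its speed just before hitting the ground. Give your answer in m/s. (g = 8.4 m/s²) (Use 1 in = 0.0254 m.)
Convert to SI: h = 56.007 m
mgh = ½mv² ⇒ v = √(2gh) = √(2·8.4·56.007) = 30.67 m/s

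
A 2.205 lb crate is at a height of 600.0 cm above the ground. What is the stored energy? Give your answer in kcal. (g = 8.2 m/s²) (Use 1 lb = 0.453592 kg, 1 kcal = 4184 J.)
Convert to SI: m = 1.00017 kg, h = 6.0 m
PE = mgh = (1.00017)(8.2)(6.0) = 49.2084 J = 0.01176 kcal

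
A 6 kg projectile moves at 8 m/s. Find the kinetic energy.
KE = ½mv² = ½(6)(8)² = 192.0 J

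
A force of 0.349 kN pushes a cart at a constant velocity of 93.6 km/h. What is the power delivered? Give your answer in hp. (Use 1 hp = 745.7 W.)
Convert to SI: F = 349.0 N, v = 26.0 m/s
P = Fv = (349.0)(26.0) = 9074.0 W = 12.17 hp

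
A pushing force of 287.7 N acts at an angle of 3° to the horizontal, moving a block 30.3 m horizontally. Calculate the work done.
W = F·d·cosθ = (287.7)(30.3)cos(3°) = 8705 J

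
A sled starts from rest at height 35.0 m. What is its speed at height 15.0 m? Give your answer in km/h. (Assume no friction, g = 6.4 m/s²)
mgh₁ = mgh₂ + ½mv² ⇒ v = √(2g(h₁−h₂)) = √(2·6.4·20.0) = 16.0 m/s = 57.6 km/h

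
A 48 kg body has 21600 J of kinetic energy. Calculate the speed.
v = √(2·KE/m) = √(2·21600/48) = 30.0 m/s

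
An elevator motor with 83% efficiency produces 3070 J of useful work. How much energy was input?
W_in = W_out/η = 3070/0.83 = 3699 J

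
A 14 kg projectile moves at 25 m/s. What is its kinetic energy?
KE = ½mv² = ½(14)(25)² = 4375.0 J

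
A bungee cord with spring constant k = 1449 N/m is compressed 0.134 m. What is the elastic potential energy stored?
PE = ½kx² = ½(1449)(0.134)² = 13.01 J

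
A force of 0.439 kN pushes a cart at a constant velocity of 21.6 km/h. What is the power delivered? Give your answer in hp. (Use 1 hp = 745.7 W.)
Convert to SI: F = 439.0 N, v = 6.0 m/s
P = Fv = (439.0)(6.0) = 2634.0 W = 3.532 hp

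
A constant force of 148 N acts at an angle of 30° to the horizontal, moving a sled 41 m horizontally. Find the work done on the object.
W = F·d·cosθ = (148)(41)cos(30°) = 5255 J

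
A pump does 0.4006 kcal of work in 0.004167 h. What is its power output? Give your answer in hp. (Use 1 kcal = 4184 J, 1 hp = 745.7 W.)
Convert to SI: W = 1676.11 J, t = 15.0012 s
P = W/t = 1676.11/15.0012 = 111.732 W = 0.1498 hp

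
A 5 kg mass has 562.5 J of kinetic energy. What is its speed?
v = √(2·KE/m) = √(2·562.5/5) = 15.0 m/s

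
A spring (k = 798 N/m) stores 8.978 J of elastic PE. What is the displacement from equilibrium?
x = √(2·PE/k) = √(2·8.978/798) = 0.15 m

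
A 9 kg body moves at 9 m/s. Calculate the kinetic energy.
KE = ½mv² = ½(9)(9)² = 364.5 J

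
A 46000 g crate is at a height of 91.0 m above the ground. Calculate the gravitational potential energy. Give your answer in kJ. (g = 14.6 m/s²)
Convert to SI: m = 46.0 kg, h = 91.0 m
PE = mgh = (46.0)(14.6)(91.0) = 61115.6 J = 61.12 kJ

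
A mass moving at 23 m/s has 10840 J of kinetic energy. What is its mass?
m = 2·KE/v² = 2·10840/(23)² = 40.98 kg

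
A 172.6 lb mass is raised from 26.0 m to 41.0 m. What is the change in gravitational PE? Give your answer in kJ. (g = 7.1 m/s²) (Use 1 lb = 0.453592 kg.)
Convert to SI: m = 78.29 kg, Δh = 15.0 m
ΔPE = mgΔh = (78.29)(7.1)(15.0) = 8337.88 J = 8.338 kJ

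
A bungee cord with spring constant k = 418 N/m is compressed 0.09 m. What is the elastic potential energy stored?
PE = ½kx² = ½(418)(0.09)² = 1.693 J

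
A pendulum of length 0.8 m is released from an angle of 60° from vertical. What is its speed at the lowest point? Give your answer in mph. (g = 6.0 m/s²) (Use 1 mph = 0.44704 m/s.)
h = L(1 − cosθ) = 0.8(1 − cos60°) = 0.4 m
v = √(2gh) = √(2·6.0·0.4) = 2.19089 m/s = 4.901 mph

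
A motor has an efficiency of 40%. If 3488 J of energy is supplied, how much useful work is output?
W_out = η·W_in = 0.4·3488 = 1395.2 J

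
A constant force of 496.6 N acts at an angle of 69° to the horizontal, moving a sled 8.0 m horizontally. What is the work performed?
W = F·d·cosθ = (496.6)(8.0)cos(69°) = 1424 J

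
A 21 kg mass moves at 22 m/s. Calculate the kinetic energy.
KE = ½mv² = ½(21)(22)² = 5082.0 J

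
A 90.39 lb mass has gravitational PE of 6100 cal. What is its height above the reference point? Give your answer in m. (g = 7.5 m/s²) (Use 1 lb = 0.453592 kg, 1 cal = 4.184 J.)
Convert to SI: m = 41.0002 kg, PE = 25522.4 J
h = PE/(mg) = 25522.4/(41.0002·7.5) = 83.0 m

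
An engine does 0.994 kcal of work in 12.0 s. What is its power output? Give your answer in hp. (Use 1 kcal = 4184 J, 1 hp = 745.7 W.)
Convert to SI: W = 4158.9 J, t = 12.0 s
P = W/t = 4158.9/12.0 = 346.575 W = 0.4648 hp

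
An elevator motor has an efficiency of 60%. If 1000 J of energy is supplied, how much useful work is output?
W_out = η·W_in = 0.6·1000 = 600.0 J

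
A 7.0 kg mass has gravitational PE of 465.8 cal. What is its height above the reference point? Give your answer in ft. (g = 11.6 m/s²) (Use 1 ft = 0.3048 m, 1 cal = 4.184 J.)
Convert to SI: m = 7.0 kg, PE = 1948.91 J
h = PE/(mg) = 1948.91/(7.0·11.6) = 24.0013 m = 78.74 ft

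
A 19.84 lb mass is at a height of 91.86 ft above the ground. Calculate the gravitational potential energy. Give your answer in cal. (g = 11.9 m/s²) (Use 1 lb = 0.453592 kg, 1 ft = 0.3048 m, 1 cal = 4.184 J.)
Convert to SI: m = 8.99927 kg, h = 27.9989 m
PE = mgh = (8.99927)(11.9)(27.9989) = 2998.44 J = 716.6 cal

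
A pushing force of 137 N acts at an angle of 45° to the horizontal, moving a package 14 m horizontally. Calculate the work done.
W = F·d·cosθ = (137)(14)cos(45°) = 1356 J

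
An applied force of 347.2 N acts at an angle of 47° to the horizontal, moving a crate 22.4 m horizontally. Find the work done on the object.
W = F·d·cosθ = (347.2)(22.4)cos(47°) = 5304 J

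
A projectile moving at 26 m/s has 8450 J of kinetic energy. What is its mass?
m = 2·KE/v² = 2·8450/(26)² = 25.0 kg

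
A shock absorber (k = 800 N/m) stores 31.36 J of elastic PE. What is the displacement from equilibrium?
x = √(2·PE/k) = √(2·31.36/800) = 0.28 m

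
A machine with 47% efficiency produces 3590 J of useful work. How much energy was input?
W_in = W_out/η = 3590/0.47 = 7638 J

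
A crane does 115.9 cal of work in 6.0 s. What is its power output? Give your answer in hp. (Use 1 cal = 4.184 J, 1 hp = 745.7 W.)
Convert to SI: W = 484.926 J, t = 6.0 s
P = W/t = 484.926/6.0 = 80.8209 W = 0.1084 hp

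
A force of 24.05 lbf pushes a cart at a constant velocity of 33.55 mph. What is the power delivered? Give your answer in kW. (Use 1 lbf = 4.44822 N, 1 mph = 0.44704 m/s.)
Convert to SI: F = 106.98 N, v = 14.9982 m/s
P = Fv = (106.98)(14.9982) = 1604.5 W = 1.605 kW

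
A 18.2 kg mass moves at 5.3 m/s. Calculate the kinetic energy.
KE = ½mv² = ½(18.2)(5.3)² = 255.6 J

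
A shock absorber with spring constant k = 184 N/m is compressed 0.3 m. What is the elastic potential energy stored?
PE = ½kx² = ½(184)(0.3)² = 8.28 J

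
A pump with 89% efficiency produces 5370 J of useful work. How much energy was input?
W_in = W_out/η = 5370/0.89 = 6034 J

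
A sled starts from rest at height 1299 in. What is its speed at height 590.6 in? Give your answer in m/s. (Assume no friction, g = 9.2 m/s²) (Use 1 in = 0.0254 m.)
Convert to SI: h₁−h₂ = 17.9934 m
mgh₁ = mgh₂ + ½mv² ⇒ v = √(2g(h₁−h₂)) = √(2·9.2·17.9934) = 18.2 m/s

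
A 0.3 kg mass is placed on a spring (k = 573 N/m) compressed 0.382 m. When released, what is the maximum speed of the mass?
½kx² = ½mv² ⇒ v = x√(k/m) = (0.382)√(573/0.3) = 16.69 m/s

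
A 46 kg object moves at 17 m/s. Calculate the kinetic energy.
KE = ½mv² = ½(46)(17)² = 6647.0 J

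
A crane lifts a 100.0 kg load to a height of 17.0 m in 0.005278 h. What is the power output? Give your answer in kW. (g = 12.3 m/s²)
Convert to SI: m = 100.0 kg, h = 17.0 m, t = 19.0008 s
P = mgh/t = (100.0)(12.3)(17.0)/19.0008 = 1100.48 W = 1.1 kW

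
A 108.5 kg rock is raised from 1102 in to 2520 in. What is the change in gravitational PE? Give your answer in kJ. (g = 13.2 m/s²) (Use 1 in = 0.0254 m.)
Convert to SI: m = 108.5 kg, Δh = 36.0172 m
ΔPE = mgΔh = (108.5)(13.2)(36.0172) = 51583.8 J = 51.58 kJ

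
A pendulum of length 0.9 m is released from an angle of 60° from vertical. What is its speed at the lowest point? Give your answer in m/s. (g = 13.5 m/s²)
h = L(1 − cosθ) = 0.9(1 − cos60°) = 0.45 m
v = √(2gh) = √(2·13.5·0.45) = 3.486 m/s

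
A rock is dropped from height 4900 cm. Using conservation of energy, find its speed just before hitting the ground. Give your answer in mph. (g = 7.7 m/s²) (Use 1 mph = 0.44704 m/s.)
Convert to SI: h = 49.0 m
mgh = ½mv² ⇒ v = √(2gh) = √(2·7.7·49.0) = 27.47 m/s = 61.45 mph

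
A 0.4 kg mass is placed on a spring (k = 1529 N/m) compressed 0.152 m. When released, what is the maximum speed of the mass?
½kx² = ½mv² ⇒ v = x√(k/m) = (0.152)√(1529/0.4) = 9.398 m/s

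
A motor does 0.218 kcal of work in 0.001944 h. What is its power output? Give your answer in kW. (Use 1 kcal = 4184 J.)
Convert to SI: W = 912.112 J, t = 6.9984 s
P = W/t = 912.112/6.9984 = 130.332 W = 0.1303 kW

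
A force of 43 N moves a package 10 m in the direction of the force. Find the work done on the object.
W = F·d = (43)(10) = 430.0 J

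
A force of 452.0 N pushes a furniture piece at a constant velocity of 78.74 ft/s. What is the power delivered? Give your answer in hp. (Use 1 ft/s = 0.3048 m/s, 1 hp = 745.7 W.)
Convert to SI: F = 452.0 N, v = 24.0 m/s
P = Fv = (452.0)(24.0) = 10848.0 W = 14.55 hp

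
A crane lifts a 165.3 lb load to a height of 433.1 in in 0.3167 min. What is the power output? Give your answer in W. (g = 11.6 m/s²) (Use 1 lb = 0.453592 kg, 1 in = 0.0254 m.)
Convert to SI: m = 74.9788 kg, h = 11.0007 m, t = 19.002 s
P = mgh/t = (74.9788)(11.6)(11.0007)/19.002 = 503.5 W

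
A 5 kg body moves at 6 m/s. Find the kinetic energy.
KE = ½mv² = ½(5)(6)² = 90.0 J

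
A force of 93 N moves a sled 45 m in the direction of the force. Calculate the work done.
W = F·d = (93)(45) = 4185 J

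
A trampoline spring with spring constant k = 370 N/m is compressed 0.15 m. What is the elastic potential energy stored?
PE = ½kx² = ½(370)(0.15)² = 4.163 J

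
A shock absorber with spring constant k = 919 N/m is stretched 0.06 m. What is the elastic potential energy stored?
PE = ½kx² = ½(919)(0.06)² = 1.654 J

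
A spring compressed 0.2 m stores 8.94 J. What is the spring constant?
k = 2·PE/x² = 2·8.94/(0.2)² = 447.0 N/m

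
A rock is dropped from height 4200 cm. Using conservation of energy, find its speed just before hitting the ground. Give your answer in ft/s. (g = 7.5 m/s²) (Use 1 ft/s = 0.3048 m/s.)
Convert to SI: h = 42.0 m
mgh = ½mv² ⇒ v = √(2gh) = √(2·7.5·42.0) = 25.0998 m/s = 82.35 ft/s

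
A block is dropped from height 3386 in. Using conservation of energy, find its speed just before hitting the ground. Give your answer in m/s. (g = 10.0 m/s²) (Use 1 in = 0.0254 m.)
Convert to SI: h = 86.0044 m
mgh = ½mv² ⇒ v = √(2gh) = √(2·10.0·86.0044) = 41.47 m/s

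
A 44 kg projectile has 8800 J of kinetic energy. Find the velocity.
v = √(2·KE/m) = √(2·8800/44) = 20.0 m/s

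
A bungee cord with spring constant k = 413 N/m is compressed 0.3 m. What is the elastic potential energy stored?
PE = ½kx² = ½(413)(0.3)² = 18.59 J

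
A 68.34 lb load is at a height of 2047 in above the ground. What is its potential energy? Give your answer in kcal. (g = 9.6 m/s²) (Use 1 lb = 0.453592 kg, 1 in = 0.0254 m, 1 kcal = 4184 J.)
Convert to SI: m = 30.9985 kg, h = 51.9938 m
PE = mgh = (30.9985)(9.6)(51.9938) = 15472.6 J = 3.698 kcal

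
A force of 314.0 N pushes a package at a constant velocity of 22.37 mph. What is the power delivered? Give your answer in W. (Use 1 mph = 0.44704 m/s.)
Convert to SI: F = 314.0 N, v = 10.0003 m/s
P = Fv = (314.0)(10.0003) = 3140 W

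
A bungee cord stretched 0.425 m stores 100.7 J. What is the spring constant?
k = 2·PE/x² = 2·100.7/(0.425)² = 1115 N/m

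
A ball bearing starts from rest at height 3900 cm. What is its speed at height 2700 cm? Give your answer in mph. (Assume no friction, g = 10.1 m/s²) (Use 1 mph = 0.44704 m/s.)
Convert to SI: h₁−h₂ = 12.0 m
mgh₁ = mgh₂ + ½mv² ⇒ v = √(2g(h₁−h₂)) = √(2·10.1·12.0) = 15.5692 m/s = 34.83 mph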